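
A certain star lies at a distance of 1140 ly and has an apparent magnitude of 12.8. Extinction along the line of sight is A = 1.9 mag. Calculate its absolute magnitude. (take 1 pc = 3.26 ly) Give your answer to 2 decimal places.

M ≈ 3.18

d = 1140 ly / 3.26 = 349.7 pc
5 log₁₀(d/10 pc) = 5 log₁₀(349.7) − 5 = 7.718
M = m − 5 log₁₀(d/10) − A = 12.8 − 7.718 − 1.9 = 3.182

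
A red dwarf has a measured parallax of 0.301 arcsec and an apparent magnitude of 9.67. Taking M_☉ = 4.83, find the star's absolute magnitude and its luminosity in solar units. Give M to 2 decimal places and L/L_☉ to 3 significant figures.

M ≈ 12.06; L/L_☉ ≈ 1.28×10^-3

d = 1/p = 1/0.301″ = 3.322 pc
M = m − 5 log₁₀ d + 5 = 9.67 − 5·0.5214 + 5 = 12.063
M − M_☉ = 12.063 − 4.83 = 7.233
L/L_☉ = 10^(−0.4 × 7.233) = 1.279×10^-3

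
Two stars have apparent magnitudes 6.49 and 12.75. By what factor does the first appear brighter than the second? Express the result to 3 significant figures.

319

Δm = 6.49 − (12.75) = -6.26
Flux ratio = 10^(−0.4 Δm) = 10^(−0.4 × -6.26) = 10^2.504 = 319.2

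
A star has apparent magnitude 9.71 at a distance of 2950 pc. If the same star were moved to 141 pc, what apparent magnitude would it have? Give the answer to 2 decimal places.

Flux ∝ 1/d², so Δm = 5 log₁₀(d₂/d₁) = 5 log₁₀(141/2950) = -6.603
m₂ = m₁ + Δm = 9.71 + (-6.603) = 3.107

m ≈ 3.11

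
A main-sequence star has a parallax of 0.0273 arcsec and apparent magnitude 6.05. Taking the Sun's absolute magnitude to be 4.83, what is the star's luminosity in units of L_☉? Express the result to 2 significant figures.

d = 1/p = 1/0.0273″ = 36.63 pc
M = m − 5 log₁₀ d + 5 = 6.05 − 5·1.5638 + 5 = 3.231
M − M_☉ = 3.231 − 4.83 = -1.599
L/L_☉ = 10^(−0.4 × -1.599) = 4.362

L/L_☉ ≈ 4.4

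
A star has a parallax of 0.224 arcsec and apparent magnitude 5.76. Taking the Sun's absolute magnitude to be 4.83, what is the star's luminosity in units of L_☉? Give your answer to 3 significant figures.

d = 1/p = 1/0.224″ = 4.464 pc
M = m − 5 log₁₀ d + 5 = 5.76 − 5·0.6498 + 5 = 7.511
M − M_☉ = 7.511 − 4.83 = 2.681
L/L_☉ = 10^(−0.4 × 2.681) = 0.08463

L/L_☉ ≈ 0.0846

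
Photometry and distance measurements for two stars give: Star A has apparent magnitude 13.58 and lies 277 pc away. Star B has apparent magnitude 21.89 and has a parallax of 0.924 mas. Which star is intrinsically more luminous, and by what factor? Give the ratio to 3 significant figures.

Star A is more luminous, by a factor of 138.

Star A: M = m − 5 log₁₀ d + 5 = 13.58 − 5·2.4425 + 5 = 6.368
Star B: p = 0.924 mas = 9.24×10^-4″ → d = 1/p = 1082 pc
Star B: M = m − 5 log₁₀ d + 5 = 21.89 − 5·3.0343 + 5 = 11.718
ΔM = M_A − M_B = 6.368 − (11.718) = -5.351; smaller M is more luminous → Star A.
L ratio = 10^(0.4 |ΔM|) = 10^2.140 = 138.1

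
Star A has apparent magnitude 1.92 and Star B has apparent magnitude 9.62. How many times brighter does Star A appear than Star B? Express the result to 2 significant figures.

1200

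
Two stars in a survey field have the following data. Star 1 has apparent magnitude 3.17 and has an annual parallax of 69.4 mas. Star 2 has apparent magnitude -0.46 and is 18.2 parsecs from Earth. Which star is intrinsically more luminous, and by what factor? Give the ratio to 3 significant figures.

Star 1: p = 69.4 mas = 0.0694″ → d = 1/p = 14.41 pc
Star 1: M = m − 5 log₁₀ d + 5 = 3.17 − 5·1.1586 + 5 = 2.377
Star 2: M = m − 5 log₁₀ d + 5 = -0.46 − 5·1.2601 + 5 = -1.760
ΔM = M_1 − M_2 = 2.377 − (-1.760) = 4.137; smaller M is more luminous → Star 2.
L ratio = 10^(0.4 |ΔM|) = 10^1.655 = 45.17

Star 2 is more luminous, by a factor of 45.2.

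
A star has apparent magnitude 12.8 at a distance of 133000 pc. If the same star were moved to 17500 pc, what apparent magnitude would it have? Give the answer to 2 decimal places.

m ≈ 8.40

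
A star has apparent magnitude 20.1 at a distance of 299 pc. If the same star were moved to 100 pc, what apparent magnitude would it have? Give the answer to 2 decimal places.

Flux ∝ 1/d², so Δm = 5 log₁₀(d₂/d₁) = 5 log₁₀(100/299) = -2.378
m₂ = m₁ + Δm = 20.1 + (-2.378) = 17.722

m ≈ 17.72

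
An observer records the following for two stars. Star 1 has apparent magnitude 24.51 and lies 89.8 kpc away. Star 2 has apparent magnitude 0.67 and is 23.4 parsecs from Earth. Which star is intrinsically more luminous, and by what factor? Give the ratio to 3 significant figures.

Star 2 is more luminous, by a factor of 233.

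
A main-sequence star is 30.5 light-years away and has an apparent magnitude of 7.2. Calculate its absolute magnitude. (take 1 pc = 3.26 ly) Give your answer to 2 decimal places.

d = 30.5 ly / 3.26 = 9.356 pc
5 log₁₀(d/10 pc) = 5 log₁₀(9.356) − 5 = -0.145
M = m − 5 log₁₀(d/10) = 7.2 + 0.145 = 7.345

M ≈ 7.34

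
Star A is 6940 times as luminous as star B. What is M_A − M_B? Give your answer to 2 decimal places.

M_A − M_B ≈ -9.60

Pogson: ΔM = −2.5 log₁₀(ratio) = −2.5 log₁₀(6940) = −2.5 × 3.8414 = -9.603
Star A is brighter, so it has the smaller magnitude: the difference is negative.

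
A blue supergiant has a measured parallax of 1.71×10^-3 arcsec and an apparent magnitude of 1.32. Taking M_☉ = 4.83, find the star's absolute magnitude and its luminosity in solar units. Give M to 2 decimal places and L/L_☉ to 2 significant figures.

M ≈ -7.52; L/L_☉ ≈ 87000

d = 1/p = 1/1.71×10^-3″ = 584.8 pc
M = m − 5 log₁₀ d + 5 = 1.32 − 5·2.7670 + 5 = -7.515
M − M_☉ = -7.515 − 4.83 = -12.345
L/L_☉ = 10^(−0.4 × -12.345) = 86700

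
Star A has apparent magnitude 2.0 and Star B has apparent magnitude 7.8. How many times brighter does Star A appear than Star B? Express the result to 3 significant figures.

209

Δm = 2.0 − (7.8) = -5.8
Flux ratio = 10^(−0.4 Δm) = 10^(−0.4 × -5.8) = 10^2.320 = 208.9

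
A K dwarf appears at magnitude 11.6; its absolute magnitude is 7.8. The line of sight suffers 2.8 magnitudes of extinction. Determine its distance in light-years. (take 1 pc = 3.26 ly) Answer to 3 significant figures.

d ≈ 51.7 ly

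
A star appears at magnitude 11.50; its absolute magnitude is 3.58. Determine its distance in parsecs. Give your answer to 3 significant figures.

Distance modulus: m − M = 11.50 − (3.58) = 7.920
m − M = 5 log₁₀ d − 5
log₁₀ d = (m − M)/5 + 1 = 2.5840
d = 10^2.5840 = 383.7 pc

d ≈ 384 pc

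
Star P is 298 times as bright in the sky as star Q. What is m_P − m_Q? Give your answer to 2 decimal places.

m_P − m_Q ≈ -6.19

Pogson: Δm = −2.5 log₁₀(ratio) = −2.5 log₁₀(298) = −2.5 × 2.4742 = -6.186
Star P is brighter, so it has the smaller magnitude: the difference is negative.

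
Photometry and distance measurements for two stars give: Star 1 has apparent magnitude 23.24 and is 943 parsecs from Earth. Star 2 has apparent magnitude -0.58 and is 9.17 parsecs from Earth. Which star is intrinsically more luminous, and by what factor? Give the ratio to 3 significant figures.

Star 2 is more luminous, by a factor of 319000.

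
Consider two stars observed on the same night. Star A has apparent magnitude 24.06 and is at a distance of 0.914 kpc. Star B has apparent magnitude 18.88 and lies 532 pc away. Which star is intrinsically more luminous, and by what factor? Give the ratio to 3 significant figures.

Star A: d = 0.914 kpc = 914.0 pc
Star A: M = m − 5 log₁₀ d + 5 = 24.06 − 5·2.9609 + 5 = 14.255
Star B: M = m − 5 log₁₀ d + 5 = 18.88 − 5·2.7259 + 5 = 10.250
ΔM = M_A − M_B = 14.255 − (10.250) = 4.005; smaller M is more luminous → Star B.
L ratio = 10^(0.4 |ΔM|) = 10^1.602 = 39.99

Star B is more luminous, by a factor of 40.0.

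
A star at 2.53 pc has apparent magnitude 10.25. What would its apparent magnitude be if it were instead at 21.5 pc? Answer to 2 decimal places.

Flux ∝ 1/d², so Δm = 5 log₁₀(d₂/d₁) = 5 log₁₀(21.5/2.53) = 4.647
m₂ = m₁ + Δm = 10.25 + (4.647) = 14.897

m ≈ 14.90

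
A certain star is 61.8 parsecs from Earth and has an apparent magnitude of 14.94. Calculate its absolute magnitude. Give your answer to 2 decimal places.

M ≈ 10.99

5 log₁₀(d/10 pc) = 5 log₁₀(61.80) − 5 = 3.955
M = m − 5 log₁₀(d/10) = 14.94 − 3.955 = 10.985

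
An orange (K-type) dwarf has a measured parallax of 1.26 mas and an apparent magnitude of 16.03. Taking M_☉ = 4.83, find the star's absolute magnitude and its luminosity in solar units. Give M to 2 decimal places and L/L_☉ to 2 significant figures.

M ≈ 6.53; L/L_☉ ≈ 0.21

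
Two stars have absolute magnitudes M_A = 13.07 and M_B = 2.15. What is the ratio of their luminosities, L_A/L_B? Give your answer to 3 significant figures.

ΔM = M_A − M_B = 10.92
L_A/L_B = 10^(−0.4 ΔM) = 10^-4.368 = 4.285×10^-5

L_A/L_B ≈ 4.29×10^-5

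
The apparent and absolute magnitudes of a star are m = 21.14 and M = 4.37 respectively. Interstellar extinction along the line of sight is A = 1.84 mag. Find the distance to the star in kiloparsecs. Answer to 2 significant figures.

m − M = 5 log₁₀(d/10 pc) + A  ⇒  21.14 − (4.37) − 1.84 = 5 log₁₀(d/10)
14.930 = 5 log₁₀(d/10)
log₁₀ d = (m − M − A)/5 + 1 = 3.9860
d = 10^3.9860 = 9683 pc
= 9.683 kpc

d ≈ 9.7 kpc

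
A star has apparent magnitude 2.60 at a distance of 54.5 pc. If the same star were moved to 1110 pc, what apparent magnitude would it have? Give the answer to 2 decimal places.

m ≈ 9.14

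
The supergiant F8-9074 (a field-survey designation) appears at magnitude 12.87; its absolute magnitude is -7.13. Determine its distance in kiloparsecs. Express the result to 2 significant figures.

μ = m − M = 20.000
m − M = 5 log₁₀ d − 5
log₁₀ d = (m − M)/5 + 1 = 5.0000
d = 10^5.0000 = 100000 pc
= 100.0 kpc

d ≈ 100 kpc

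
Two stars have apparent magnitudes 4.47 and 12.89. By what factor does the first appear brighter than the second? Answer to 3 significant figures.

2330

Magnitude difference = -8.42
Flux ratio = 10^(−0.4 Δm) = 10^(−0.4 × -8.42) = 10^3.368 = 2333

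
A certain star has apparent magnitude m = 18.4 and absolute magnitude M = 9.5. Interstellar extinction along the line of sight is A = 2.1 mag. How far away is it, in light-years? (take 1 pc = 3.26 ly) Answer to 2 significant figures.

d ≈ 750 ly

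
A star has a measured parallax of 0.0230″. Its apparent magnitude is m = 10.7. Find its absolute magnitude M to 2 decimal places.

d = 1/p = 1/0.0230″ = 43.48 pc
5 log₁₀(d/10 pc) = 5 log₁₀(43.48) − 5 = 3.191
M = m − 5 log₁₀(d/10) = 10.7 − 3.191 = 7.509

M ≈ 7.51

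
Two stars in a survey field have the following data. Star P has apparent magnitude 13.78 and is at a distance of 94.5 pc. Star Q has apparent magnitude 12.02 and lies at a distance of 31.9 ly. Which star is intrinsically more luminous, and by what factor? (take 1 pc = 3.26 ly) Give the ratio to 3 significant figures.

Star P is more luminous, by a factor of 18.4.

Star P: M = m − 5 log₁₀ d + 5 = 13.78 − 5·1.9754 + 5 = 8.903
Star Q: d = 31.9 ly / 3.26 = 9.785 pc
Star Q: M = m − 5 log₁₀ d + 5 = 12.02 − 5·0.9906 + 5 = 12.067
ΔM = M_P − M_Q = 8.903 − (12.067) = -3.164; smaller M is more luminous → Star P.
L ratio = 10^(0.4 |ΔM|) = 10^1.266 = 18.44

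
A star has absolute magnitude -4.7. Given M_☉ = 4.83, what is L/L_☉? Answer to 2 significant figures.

L/L_☉ ≈ 6500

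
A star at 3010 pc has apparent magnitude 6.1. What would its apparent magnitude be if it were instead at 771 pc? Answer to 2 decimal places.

m ≈ 3.14

Flux ∝ 1/d², so Δm = 5 log₁₀(d₂/d₁) = 5 log₁₀(771/3010) = -2.958
m₂ = m₁ + Δm = 6.1 + (-2.958) = 3.142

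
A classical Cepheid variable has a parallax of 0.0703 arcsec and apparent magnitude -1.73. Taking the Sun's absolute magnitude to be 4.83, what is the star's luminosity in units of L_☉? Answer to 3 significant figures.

L/L_☉ ≈ 851

d = 1/p = 1/0.0703″ = 14.22 pc
M = m − 5 log₁₀ d + 5 = -1.73 − 5·1.1530 + 5 = -2.495
M − M_☉ = -2.495 − 4.83 = -7.325
L/L_☉ = 10^(−0.4 × -7.325) = 851.3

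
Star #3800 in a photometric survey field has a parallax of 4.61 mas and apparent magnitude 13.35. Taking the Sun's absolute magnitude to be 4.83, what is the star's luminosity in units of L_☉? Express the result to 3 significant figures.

d = 1/p = 1000/4.61 mas = 216.9 pc
M = m − 5 log₁₀ d + 5 = 13.35 − 5·2.3363 + 5 = 6.669
M − M_☉ = 6.669 − 4.83 = 1.839
L/L_☉ = 10^(−0.4 × 1.839) = 0.1839

L/L_☉ ≈ 0.184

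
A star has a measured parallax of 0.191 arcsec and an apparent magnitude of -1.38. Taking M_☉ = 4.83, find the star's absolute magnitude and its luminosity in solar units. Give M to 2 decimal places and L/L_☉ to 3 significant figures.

d = 1/p = 1/0.191″ = 5.236 pc
M = m − 5 log₁₀ d + 5 = -1.38 − 5·0.7190 + 5 = 0.025
M − M_☉ = 0.025 − 4.83 = -4.805
L/L_☉ = 10^(−0.4 × -4.805) = 83.55

M ≈ 0.03; L/L_☉ ≈ 83.5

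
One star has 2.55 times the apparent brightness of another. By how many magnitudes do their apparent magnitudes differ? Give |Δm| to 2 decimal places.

Pogson: Δm = −2.5 log₁₀(ratio) = −2.5 log₁₀(2.55) = −2.5 × 0.4065 = -1.016

|Δm| ≈ 1.02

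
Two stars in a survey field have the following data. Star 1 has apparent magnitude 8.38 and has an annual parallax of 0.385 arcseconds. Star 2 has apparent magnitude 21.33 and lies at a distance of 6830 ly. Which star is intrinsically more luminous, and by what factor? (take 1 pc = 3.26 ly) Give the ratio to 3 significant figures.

Star 1: d = 1/p = 1/0.385″ = 2.597 pc
Star 1: M = m − 5 log₁₀ d + 5 = 8.38 − 5·0.4145 + 5 = 11.307
Star 2: d = 6830 ly / 3.26 = 2095 pc
Star 2: M = m − 5 log₁₀ d + 5 = 21.33 − 5·3.3212 + 5 = 9.724
ΔM = M_1 − M_2 = 11.307 − (9.724) = 1.583; smaller M is more luminous → Star 2.
L ratio = 10^(0.4 |ΔM|) = 10^0.633 = 4.299

Star 2 is more luminous, by a factor of 4.30.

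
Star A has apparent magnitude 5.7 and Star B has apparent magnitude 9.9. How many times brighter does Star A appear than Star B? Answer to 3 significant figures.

47.9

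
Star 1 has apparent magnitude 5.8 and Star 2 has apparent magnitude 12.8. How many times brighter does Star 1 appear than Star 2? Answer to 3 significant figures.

631

Δm = 5.8 − (12.8) = -7.0
Flux ratio = 10^(−0.4 Δm) = 10^(−0.4 × -7.0) = 10^2.800 = 631.0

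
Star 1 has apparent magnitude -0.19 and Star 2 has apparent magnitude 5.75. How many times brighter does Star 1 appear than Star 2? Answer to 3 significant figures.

238

Magnitude difference = -5.94
Flux ratio = 10^(−0.4 Δm) = 10^(−0.4 × -5.94) = 10^2.376 = 237.7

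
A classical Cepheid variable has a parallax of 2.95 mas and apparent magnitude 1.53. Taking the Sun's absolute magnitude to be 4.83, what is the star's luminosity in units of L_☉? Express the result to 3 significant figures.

d = 1/p = 1000/2.95 mas = 339.0 pc
M = m − 5 log₁₀ d + 5 = 1.53 − 5·2.5302 + 5 = -6.121
M − M_☉ = -6.121 − 4.83 = -10.951
L/L_☉ = 10^(−0.4 × -10.951) = 24010

L/L_☉ ≈ 24000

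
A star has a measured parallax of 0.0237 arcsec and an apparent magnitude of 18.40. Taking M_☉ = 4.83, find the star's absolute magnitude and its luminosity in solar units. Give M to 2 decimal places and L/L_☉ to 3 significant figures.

M ≈ 15.27; L/L_☉ ≈ 6.65×10^-5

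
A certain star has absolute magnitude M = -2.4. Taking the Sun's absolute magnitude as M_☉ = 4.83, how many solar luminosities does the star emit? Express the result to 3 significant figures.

L/L_☉ ≈ 780

M − M_☉ = -2.4 − 4.83 = -7.230
L/L_☉ = 10^(−0.4 (M − M_☉)) = 10^2.892 = 779.8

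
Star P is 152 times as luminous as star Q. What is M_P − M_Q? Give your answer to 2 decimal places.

M_P − M_Q ≈ -5.45

Pogson: ΔM = −2.5 log₁₀(ratio) = −2.5 log₁₀(152) = −2.5 × 2.1818 = -5.455
Star P is brighter, so it has the smaller magnitude: the difference is negative.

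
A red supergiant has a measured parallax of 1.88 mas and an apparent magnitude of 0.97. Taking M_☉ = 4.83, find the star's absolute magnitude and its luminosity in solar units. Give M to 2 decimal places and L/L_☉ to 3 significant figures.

d = 1/p = 1000/1.88 mas = 531.9 pc
M = m − 5 log₁₀ d + 5 = 0.97 − 5·2.7258 + 5 = -7.659
M − M_☉ = -7.659 − 4.83 = -12.489
L/L_☉ = 10^(−0.4 × -12.489) = 99010

M ≈ -7.66; L/L_☉ ≈ 99000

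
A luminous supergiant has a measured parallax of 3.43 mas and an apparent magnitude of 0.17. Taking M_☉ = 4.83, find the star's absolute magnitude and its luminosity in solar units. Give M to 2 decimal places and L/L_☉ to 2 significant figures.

M ≈ -7.15; L/L_☉ ≈ 62000

d = 1/p = 1000/3.43 mas = 291.5 pc
M = m − 5 log₁₀ d + 5 = 0.17 − 5·2.4647 + 5 = -7.154
M − M_☉ = -7.154 − 4.83 = -11.984
L/L_☉ = 10^(−0.4 × -11.984) = 62150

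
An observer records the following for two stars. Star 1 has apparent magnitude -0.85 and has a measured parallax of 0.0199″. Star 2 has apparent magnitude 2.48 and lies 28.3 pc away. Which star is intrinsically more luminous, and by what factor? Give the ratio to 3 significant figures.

Star 1 is more luminous, by a factor of 67.7.

Star 1: d = 1/p = 1/0.0199″ = 50.25 pc
Star 1: M = m − 5 log₁₀ d + 5 = -0.85 − 5·1.7011 + 5 = -4.356
Star 2: M = m − 5 log₁₀ d + 5 = 2.48 − 5·1.4518 + 5 = 0.221
ΔM = M_1 − M_2 = -4.356 − (0.221) = -4.577; smaller M is more luminous → Star 1.
L ratio = 10^(0.4 |ΔM|) = 10^1.831 = 67.72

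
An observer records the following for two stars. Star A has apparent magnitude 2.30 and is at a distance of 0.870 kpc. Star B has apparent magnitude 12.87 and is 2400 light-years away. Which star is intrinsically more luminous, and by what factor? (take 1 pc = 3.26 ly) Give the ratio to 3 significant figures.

Star A is more luminous, by a factor of 23600.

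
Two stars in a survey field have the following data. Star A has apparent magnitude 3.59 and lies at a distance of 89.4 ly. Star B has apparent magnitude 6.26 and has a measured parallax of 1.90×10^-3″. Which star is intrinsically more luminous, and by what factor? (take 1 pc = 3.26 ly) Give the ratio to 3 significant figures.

Star B is more luminous, by a factor of 31.5.

Star A: d = 89.4 ly / 3.26 = 27.42 pc
Star A: M = m − 5 log₁₀ d + 5 = 3.59 − 5·1.4381 + 5 = 1.399
Star B: d = 1/p = 1/1.90×10^-3″ = 526.3 pc
Star B: M = m − 5 log₁₀ d + 5 = 6.26 − 5·2.7212 + 5 = -2.346
ΔM = M_A − M_B = 1.399 − (-2.346) = 3.746; smaller M is more luminous → Star B.
L ratio = 10^(0.4 |ΔM|) = 10^1.498 = 31.50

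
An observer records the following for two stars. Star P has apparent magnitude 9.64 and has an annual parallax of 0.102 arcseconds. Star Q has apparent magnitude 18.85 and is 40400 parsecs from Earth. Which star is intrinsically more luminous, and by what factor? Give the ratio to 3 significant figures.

Star Q is more luminous, by a factor of 3520.

Star P: d = 1/p = 1/0.102″ = 9.804 pc
Star P: M = m − 5 log₁₀ d + 5 = 9.64 − 5·0.9914 + 5 = 9.683
Star Q: M = m − 5 log₁₀ d + 5 = 18.85 − 5·4.6064 + 5 = 0.818
ΔM = M_P − M_Q = 9.683 − (0.818) = 8.865; smaller M is more luminous → Star Q.
L ratio = 10^(0.4 |ΔM|) = 10^3.546 = 3515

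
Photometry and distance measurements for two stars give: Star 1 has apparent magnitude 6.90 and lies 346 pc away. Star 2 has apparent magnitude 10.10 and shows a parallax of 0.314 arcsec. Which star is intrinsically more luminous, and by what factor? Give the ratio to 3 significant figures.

Star 1 is more luminous, by a factor of 225000.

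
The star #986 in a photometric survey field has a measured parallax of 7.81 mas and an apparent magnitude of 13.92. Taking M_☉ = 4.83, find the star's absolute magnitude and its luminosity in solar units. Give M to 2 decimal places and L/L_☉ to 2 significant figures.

d = 1/p = 1000/7.81 mas = 128.0 pc
M = m − 5 log₁₀ d + 5 = 13.92 − 5·2.1073 + 5 = 8.383
M − M_☉ = 8.383 − 4.83 = 3.553
L/L_☉ = 10^(−0.4 × 3.553) = 0.03791

M ≈ 8.38; L/L_☉ ≈ 0.038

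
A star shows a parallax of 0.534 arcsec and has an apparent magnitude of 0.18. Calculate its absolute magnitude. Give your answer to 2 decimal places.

M ≈ 3.82

d = 1/p = 1/0.534″ = 1.873 pc
5 log₁₀(d/10 pc) = 5 log₁₀(1.873) − 5 = -3.638
M = m − 5 log₁₀(d/10) = 0.18 + 3.638 = 3.818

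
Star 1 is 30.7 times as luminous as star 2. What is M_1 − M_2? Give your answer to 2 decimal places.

M_1 − M_2 ≈ -3.72

Pogson: ΔM = −2.5 log₁₀(ratio) = −2.5 log₁₀(30.7) = −2.5 × 1.4871 = -3.718
Star 1 is brighter, so it has the smaller magnitude: the difference is negative.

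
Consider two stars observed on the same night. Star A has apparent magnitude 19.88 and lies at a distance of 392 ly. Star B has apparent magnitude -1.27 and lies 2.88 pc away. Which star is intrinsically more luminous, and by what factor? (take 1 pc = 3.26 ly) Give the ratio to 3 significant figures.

Star B is more luminous, by a factor of 165000.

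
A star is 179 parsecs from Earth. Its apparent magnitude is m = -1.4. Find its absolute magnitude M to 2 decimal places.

M ≈ -7.66

5 log₁₀(d/10 pc) = 5 log₁₀(179.0) − 5 = 6.264
M = m − 5 log₁₀(d/10) = -1.4 − 6.264 = -7.664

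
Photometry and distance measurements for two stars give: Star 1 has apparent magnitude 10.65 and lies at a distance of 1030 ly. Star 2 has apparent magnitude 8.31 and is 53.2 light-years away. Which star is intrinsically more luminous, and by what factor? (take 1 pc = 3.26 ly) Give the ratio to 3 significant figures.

Star 1 is more luminous, by a factor of 43.4.

Star 1: d = 1030 ly / 3.26 = 316.0 pc
Star 1: M = m − 5 log₁₀ d + 5 = 10.65 − 5·2.4996 + 5 = 3.152
Star 2: d = 53.2 ly / 3.26 = 16.32 pc
Star 2: M = m − 5 log₁₀ d + 5 = 8.31 − 5·1.2127 + 5 = 7.247
ΔM = M_1 − M_2 = 3.152 − (7.247) = -4.095; smaller M is more luminous → Star 1.
L ratio = 10^(0.4 |ΔM|) = 10^1.638 = 43.44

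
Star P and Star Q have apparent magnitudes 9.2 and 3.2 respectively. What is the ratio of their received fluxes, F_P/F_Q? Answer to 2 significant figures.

F_P/F_Q ≈ 4.0×10^-3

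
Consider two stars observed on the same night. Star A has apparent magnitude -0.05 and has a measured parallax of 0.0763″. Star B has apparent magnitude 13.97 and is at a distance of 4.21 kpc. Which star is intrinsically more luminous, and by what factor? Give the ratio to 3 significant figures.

Star A is more luminous, by a factor of 3.93.

Star A: d = 1/p = 1/0.0763″ = 13.11 pc
Star A: M = m − 5 log₁₀ d + 5 = -0.05 − 5·1.1175 + 5 = -0.637
Star B: d = 4.21 kpc = 4210 pc
Star B: M = m − 5 log₁₀ d + 5 = 13.97 − 5·3.6243 + 5 = 0.849
ΔM = M_A − M_B = -0.637 − (0.849) = -1.486; smaller M is more luminous → Star A.
L ratio = 10^(0.4 |ΔM|) = 10^0.594 = 3.930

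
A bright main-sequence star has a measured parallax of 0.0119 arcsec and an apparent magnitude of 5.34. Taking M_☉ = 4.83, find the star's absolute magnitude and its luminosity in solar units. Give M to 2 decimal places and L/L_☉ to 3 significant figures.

d = 1/p = 1/0.0119″ = 84.03 pc
M = m − 5 log₁₀ d + 5 = 5.34 − 5·1.9245 + 5 = 0.718
M − M_☉ = 0.718 − 4.83 = -4.112
L/L_☉ = 10^(−0.4 × -4.112) = 44.15

M ≈ 0.72; L/L_☉ ≈ 44.1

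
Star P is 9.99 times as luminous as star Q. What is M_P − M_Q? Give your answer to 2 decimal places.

M_P − M_Q ≈ -2.50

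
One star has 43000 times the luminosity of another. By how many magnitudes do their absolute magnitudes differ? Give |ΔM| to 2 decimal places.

Pogson: ΔM = −2.5 log₁₀(ratio) = −2.5 log₁₀(43000) = −2.5 × 4.6335 = -11.584

|ΔM| ≈ 11.58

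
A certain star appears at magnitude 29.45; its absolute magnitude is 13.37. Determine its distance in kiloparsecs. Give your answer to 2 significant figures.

d ≈ 16 kpc

Distance modulus: m − M = 29.45 − (13.37) = 16.080
m − M = 5 log₁₀ d − 5
log₁₀ d = (m − M)/5 + 1 = 4.2160
d = 10^4.2160 = 16440 pc
= 16.44 kpc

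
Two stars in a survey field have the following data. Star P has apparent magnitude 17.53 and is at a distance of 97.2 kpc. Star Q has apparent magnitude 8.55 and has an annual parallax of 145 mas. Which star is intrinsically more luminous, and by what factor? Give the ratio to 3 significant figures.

Star P: d = 97.2 kpc = 97200 pc
Star P: M = m − 5 log₁₀ d + 5 = 17.53 − 5·4.9877 + 5 = -2.408
Star Q: p = 145 mas = 0.145″ → d = 1/p = 6.897 pc
Star Q: M = m − 5 log₁₀ d + 5 = 8.55 − 5·0.8386 + 5 = 9.357
ΔM = M_P − M_Q = -2.408 − (9.357) = -11.765; smaller M is more luminous → Star P.
L ratio = 10^(0.4 |ΔM|) = 10^4.706 = 50820

Star P is more luminous, by a factor of 50800.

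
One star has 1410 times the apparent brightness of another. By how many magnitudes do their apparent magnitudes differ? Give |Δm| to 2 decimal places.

|Δm| ≈ 7.87

Pogson: Δm = −2.5 log₁₀(ratio) = −2.5 log₁₀(1410) = −2.5 × 3.1492 = -7.873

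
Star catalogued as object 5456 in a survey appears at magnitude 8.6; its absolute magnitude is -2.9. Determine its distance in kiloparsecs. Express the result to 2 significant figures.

d ≈ 2.0 kpc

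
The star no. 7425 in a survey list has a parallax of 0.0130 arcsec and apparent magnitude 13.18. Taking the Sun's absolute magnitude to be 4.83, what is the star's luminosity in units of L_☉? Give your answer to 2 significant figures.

d = 1/p = 1/0.0130″ = 76.92 pc
M = m − 5 log₁₀ d + 5 = 13.18 − 5·1.8861 + 5 = 8.750
M − M_☉ = 8.750 − 4.83 = 3.920
L/L_☉ = 10^(−0.4 × 3.920) = 0.02705

L/L_☉ ≈ 0.027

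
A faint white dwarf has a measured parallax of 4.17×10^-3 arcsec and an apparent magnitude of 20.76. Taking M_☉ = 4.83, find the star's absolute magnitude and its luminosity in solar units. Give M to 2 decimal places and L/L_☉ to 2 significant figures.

M ≈ 13.86; L/L_☉ ≈ 2.4×10^-4

d = 1/p = 1/4.17×10^-3″ = 239.8 pc
M = m − 5 log₁₀ d + 5 = 20.76 − 5·2.3799 + 5 = 13.861
M − M_☉ = 13.861 − 4.83 = 9.031
L/L_☉ = 10^(−0.4 × 9.031) = 2.442×10^-4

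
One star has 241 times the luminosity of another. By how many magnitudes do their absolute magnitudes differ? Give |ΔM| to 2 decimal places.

Pogson: ΔM = −2.5 log₁₀(ratio) = −2.5 log₁₀(241) = −2.5 × 2.3820 = -5.955

|ΔM| ≈ 5.96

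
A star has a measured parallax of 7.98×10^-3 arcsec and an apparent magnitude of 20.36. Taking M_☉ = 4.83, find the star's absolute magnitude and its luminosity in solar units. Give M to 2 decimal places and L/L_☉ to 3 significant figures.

d = 1/p = 1/7.98×10^-3″ = 125.3 pc
M = m − 5 log₁₀ d + 5 = 20.36 − 5·2.0980 + 5 = 14.870
M − M_☉ = 14.870 − 4.83 = 10.040
L/L_☉ = 10^(−0.4 × 10.040) = 9.638×10^-5

M ≈ 14.87; L/L_☉ ≈ 9.64×10^-5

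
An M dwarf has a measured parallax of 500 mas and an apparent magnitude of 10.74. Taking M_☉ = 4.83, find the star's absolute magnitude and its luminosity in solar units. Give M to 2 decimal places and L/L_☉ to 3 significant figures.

d = 1/p = 1000/500 mas = 2.000 pc
M = m − 5 log₁₀ d + 5 = 10.74 − 5·0.3010 + 5 = 14.235
M − M_☉ = 14.235 − 4.83 = 9.405
L/L_☉ = 10^(−0.4 × 9.405) = 1.730×10^-4

M ≈ 14.23; L/L_☉ ≈ 1.73×10^-4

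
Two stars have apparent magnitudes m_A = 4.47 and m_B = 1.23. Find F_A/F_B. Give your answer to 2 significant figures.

F_A/F_B ≈ 0.051

Δm = 4.47 − (1.23) = 3.24
Flux ratio = 10^(−0.4 Δm) = 10^(−0.4 × 3.24) = 10^-1.296 = 0.05058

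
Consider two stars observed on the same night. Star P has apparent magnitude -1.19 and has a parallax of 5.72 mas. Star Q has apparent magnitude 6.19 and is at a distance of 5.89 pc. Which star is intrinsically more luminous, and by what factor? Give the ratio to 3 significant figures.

Star P: p = 5.72 mas = 5.72×10^-3″ → d = 1/p = 174.8 pc
Star P: M = m − 5 log₁₀ d + 5 = -1.19 − 5·2.2426 + 5 = -7.403
Star Q: M = m − 5 log₁₀ d + 5 = 6.19 − 5·0.7701 + 5 = 7.339
ΔM = M_P − M_Q = -7.403 − (7.339) = -14.742; smaller M is more luminous → Star P.
L ratio = 10^(0.4 |ΔM|) = 10^5.897 = 788800

Star P is more luminous, by a factor of 789000.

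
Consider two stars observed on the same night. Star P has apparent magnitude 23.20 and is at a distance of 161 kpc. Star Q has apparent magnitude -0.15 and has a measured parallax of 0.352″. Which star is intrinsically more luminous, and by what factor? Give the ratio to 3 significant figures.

Star P is more luminous, by a factor of 1.47.

Star P: d = 161 kpc = 161000 pc
Star P: M = m − 5 log₁₀ d + 5 = 23.20 − 5·5.2068 + 5 = 2.166
Star Q: d = 1/p = 1/0.352″ = 2.841 pc
Star Q: M = m − 5 log₁₀ d + 5 = -0.15 − 5·0.4535 + 5 = 2.583
ΔM = M_P − M_Q = 2.166 − (2.583) = -0.417; smaller M is more luminous → Star P.
L ratio = 10^(0.4 |ΔM|) = 10^0.167 = 1.468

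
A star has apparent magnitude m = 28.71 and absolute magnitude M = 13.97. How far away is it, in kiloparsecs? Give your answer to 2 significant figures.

d ≈ 8.9 kpc

Distance modulus: m − M = 28.71 − (13.97) = 14.740
m − M = 5 log₁₀ d − 5
log₁₀ d = (m − M)/5 + 1 = 3.9480
d = 10^3.9480 = 8872 pc
= 8.872 kpc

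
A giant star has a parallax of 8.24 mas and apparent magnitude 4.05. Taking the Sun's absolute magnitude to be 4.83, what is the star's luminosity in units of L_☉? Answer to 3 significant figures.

d = 1/p = 1000/8.24 mas = 121.4 pc
M = m − 5 log₁₀ d + 5 = 4.05 − 5·2.0841 + 5 = -1.370
M − M_☉ = -1.370 − 4.83 = -6.200
L/L_☉ = 10^(−0.4 × -6.200) = 302.1

L/L_☉ ≈ 302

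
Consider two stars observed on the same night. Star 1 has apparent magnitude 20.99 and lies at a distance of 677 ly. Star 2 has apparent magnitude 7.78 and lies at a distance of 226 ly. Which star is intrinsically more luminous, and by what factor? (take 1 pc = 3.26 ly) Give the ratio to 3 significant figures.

Star 1: d = 677 ly / 3.26 = 207.7 pc
Star 1: M = m − 5 log₁₀ d + 5 = 20.99 − 5·2.3174 + 5 = 14.403
Star 2: d = 226 ly / 3.26 = 69.33 pc
Star 2: M = m − 5 log₁₀ d + 5 = 7.78 − 5·1.8409 + 5 = 3.576
ΔM = M_1 − M_2 = 14.403 − (3.576) = 10.828; smaller M is more luminous → Star 2.
L ratio = 10^(0.4 |ΔM|) = 10^4.331 = 21430

Star 2 is more luminous, by a factor of 21400.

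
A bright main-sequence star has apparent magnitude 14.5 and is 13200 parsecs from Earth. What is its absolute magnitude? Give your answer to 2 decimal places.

5 log₁₀(d/10 pc) = 5 log₁₀(13200) − 5 = 15.603
M = m − 5 log₁₀(d/10) = 14.5 − 15.603 = -1.103

M ≈ -1.10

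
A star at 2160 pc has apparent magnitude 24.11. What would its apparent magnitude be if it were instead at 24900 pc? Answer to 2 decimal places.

m ≈ 29.42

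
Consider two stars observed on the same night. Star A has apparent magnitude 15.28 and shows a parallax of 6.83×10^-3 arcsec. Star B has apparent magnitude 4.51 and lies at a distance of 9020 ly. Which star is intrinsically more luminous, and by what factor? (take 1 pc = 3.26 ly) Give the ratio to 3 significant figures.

Star A: d = 1/p = 1/6.83×10^-3″ = 146.4 pc
Star A: M = m − 5 log₁₀ d + 5 = 15.28 − 5·2.1656 + 5 = 9.452
Star B: d = 9020 ly / 3.26 = 2767 pc
Star B: M = m − 5 log₁₀ d + 5 = 4.51 − 5·3.4420 + 5 = -7.700
ΔM = M_A − M_B = 9.452 − (-7.700) = 17.152; smaller M is more luminous → Star B.
L ratio = 10^(0.4 |ΔM|) = 10^6.861 = 7.258×10^6

Star B is more luminous, by a factor of 7.26×10^6.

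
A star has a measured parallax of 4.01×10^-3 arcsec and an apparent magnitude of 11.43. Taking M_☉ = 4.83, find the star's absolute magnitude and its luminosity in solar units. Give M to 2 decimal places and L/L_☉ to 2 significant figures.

d = 1/p = 1/4.01×10^-3″ = 249.4 pc
M = m − 5 log₁₀ d + 5 = 11.43 − 5·2.3969 + 5 = 4.446
M − M_☉ = 4.446 − 4.83 = -0.384
L/L_☉ = 10^(−0.4 × -0.384) = 1.425

M ≈ 4.45; L/L_☉ ≈ 1.4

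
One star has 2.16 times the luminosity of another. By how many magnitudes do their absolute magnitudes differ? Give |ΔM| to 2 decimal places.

|ΔM| ≈ 0.84

Pogson: ΔM = −2.5 log₁₀(ratio) = −2.5 log₁₀(2.16) = −2.5 × 0.3345 = -0.836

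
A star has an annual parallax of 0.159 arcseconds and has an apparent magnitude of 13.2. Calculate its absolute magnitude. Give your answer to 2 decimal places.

d = 1/p = 1/0.159″ = 6.289 pc
5 log₁₀(d/10 pc) = 5 log₁₀(6.289) − 5 = -1.007
M = m − 5 log₁₀(d/10) = 13.2 + 1.007 = 14.207

M ≈ 14.21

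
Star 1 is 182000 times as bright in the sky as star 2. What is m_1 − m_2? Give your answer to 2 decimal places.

m_1 − m_2 ≈ -13.15

Pogson: Δm = −2.5 log₁₀(ratio) = −2.5 log₁₀(182000) = −2.5 × 5.2601 = -13.150
Star 1 is brighter, so it has the smaller magnitude: the difference is negative.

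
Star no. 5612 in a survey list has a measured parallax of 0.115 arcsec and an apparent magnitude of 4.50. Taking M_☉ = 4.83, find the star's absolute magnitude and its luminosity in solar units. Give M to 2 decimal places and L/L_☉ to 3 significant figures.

M ≈ 4.80; L/L_☉ ≈ 1.02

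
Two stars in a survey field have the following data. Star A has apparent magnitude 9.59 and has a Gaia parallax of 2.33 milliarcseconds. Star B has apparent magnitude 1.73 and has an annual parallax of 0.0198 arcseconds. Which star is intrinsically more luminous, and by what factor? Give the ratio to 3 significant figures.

Star B is more luminous, by a factor of 19.3.

Star A: p = 2.33 mas = 2.33×10^-3″ → d = 1/p = 429.2 pc
Star A: M = m − 5 log₁₀ d + 5 = 9.59 − 5·2.6326 + 5 = 1.427
Star B: d = 1/p = 1/0.0198″ = 50.51 pc
Star B: M = m − 5 log₁₀ d + 5 = 1.73 − 5·1.7033 + 5 = -1.787
ΔM = M_A − M_B = 1.427 − (-1.787) = 3.213; smaller M is more luminous → Star B.
L ratio = 10^(0.4 |ΔM|) = 10^1.285 = 19.29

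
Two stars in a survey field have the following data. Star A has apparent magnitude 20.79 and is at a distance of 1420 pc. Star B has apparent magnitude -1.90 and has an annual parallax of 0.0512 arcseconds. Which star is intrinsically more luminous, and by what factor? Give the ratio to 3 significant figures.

Star A: M = m − 5 log₁₀ d + 5 = 20.79 − 5·3.1523 + 5 = 10.029
Star B: d = 1/p = 1/0.0512″ = 19.53 pc
Star B: M = m − 5 log₁₀ d + 5 = -1.90 − 5·1.2907 + 5 = -3.354
ΔM = M_A − M_B = 10.029 − (-3.354) = 13.382; smaller M is more luminous → Star B.
L ratio = 10^(0.4 |ΔM|) = 10^5.353 = 225400

Star B is more luminous, by a factor of 225000.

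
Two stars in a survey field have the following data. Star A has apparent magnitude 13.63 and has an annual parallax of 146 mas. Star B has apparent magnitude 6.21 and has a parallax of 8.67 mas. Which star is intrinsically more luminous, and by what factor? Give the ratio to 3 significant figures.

Star A: p = 146 mas = 0.146″ → d = 1/p = 6.849 pc
Star A: M = m − 5 log₁₀ d + 5 = 13.63 − 5·0.8356 + 5 = 14.452
Star B: p = 8.67 mas = 8.67×10^-3″ → d = 1/p = 115.3 pc
Star B: M = m − 5 log₁₀ d + 5 = 6.21 − 5·2.0620 + 5 = 0.900
ΔM = M_A − M_B = 14.452 − (0.900) = 13.552; smaller M is more luminous → Star B.
L ratio = 10^(0.4 |ΔM|) = 10^5.421 = 263400

Star B is more luminous, by a factor of 263000.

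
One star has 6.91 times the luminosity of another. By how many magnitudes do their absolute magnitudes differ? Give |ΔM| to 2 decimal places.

|ΔM| ≈ 2.10

Pogson: ΔM = −2.5 log₁₀(ratio) = −2.5 log₁₀(6.91) = −2.5 × 0.8395 = -2.099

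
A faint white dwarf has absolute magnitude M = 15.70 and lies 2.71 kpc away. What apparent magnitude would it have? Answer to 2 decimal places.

d = 2.71 kpc = 2710 pc
m = M + 5 log₁₀ d − 5 = 15.70 + 5·3.4330 − 5 = 27.865

m ≈ 27.86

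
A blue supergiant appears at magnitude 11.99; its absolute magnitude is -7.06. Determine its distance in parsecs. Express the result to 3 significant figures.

Distance modulus: m − M = 11.99 − (-7.06) = 19.050
m − M = 5 log₁₀ d − 5
log₁₀ d = (m − M)/5 + 1 = 4.8100
d = 10^4.8100 = 64570 pc

d ≈ 64600 pc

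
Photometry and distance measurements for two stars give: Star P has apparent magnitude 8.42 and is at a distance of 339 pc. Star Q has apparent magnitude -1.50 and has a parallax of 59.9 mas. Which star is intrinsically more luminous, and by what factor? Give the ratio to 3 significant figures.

Star P: M = m − 5 log₁₀ d + 5 = 8.42 − 5·2.5302 + 5 = 0.769
Star Q: p = 59.9 mas = 0.0599″ → d = 1/p = 16.69 pc
Star Q: M = m − 5 log₁₀ d + 5 = -1.50 − 5·1.2226 + 5 = -2.613
ΔM = M_P − M_Q = 0.769 − (-2.613) = 3.382; smaller M is more luminous → Star Q.
L ratio = 10^(0.4 |ΔM|) = 10^1.353 = 22.53

Star Q is more luminous, by a factor of 22.5.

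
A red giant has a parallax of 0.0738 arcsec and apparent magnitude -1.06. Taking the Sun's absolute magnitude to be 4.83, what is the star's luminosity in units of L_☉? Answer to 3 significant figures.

L/L_☉ ≈ 417

d = 1/p = 1/0.0738″ = 13.55 pc
M = m − 5 log₁₀ d + 5 = -1.06 − 5·1.1319 + 5 = -1.720
M − M_☉ = -1.720 − 4.83 = -6.550
L/L_☉ = 10^(−0.4 × -6.550) = 416.8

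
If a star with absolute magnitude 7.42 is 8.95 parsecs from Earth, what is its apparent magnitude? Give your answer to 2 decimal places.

m = M + 5 log₁₀ d − 5 = 7.42 + 5·0.9518 − 5 = 7.179

m ≈ 7.18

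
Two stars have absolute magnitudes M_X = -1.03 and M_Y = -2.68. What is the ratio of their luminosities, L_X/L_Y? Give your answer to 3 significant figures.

ΔM = M_X − M_Y = 1.65
L_X/L_Y = 10^(−0.4 ΔM) = 10^-0.660 = 0.2188

L_X/L_Y ≈ 0.219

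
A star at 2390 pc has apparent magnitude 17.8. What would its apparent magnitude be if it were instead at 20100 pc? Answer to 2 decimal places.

Flux ∝ 1/d², so Δm = 5 log₁₀(d₂/d₁) = 5 log₁₀(20100/2390) = 4.624
m₂ = m₁ + Δm = 17.8 + (4.624) = 22.424

m ≈ 22.42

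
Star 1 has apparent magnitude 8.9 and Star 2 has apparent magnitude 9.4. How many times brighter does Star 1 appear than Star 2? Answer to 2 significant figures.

Δm = 8.9 − (9.4) = -0.5
Flux ratio = 10^(−0.4 Δm) = 10^(−0.4 × -0.5) = 10^0.200 = 1.585

1.6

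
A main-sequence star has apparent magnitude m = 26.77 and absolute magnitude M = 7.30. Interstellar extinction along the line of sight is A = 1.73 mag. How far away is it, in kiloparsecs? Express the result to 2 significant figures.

d ≈ 35 kpc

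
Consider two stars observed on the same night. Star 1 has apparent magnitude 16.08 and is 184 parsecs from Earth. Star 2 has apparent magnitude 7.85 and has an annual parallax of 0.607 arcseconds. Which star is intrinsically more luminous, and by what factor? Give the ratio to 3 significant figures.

Star 1: M = m − 5 log₁₀ d + 5 = 16.08 − 5·2.2648 + 5 = 9.756
Star 2: d = 1/p = 1/0.607″ = 1.647 pc
Star 2: M = m − 5 log₁₀ d + 5 = 7.85 − 5·0.2168 + 5 = 11.766
ΔM = M_1 − M_2 = 9.756 − (11.766) = -2.010; smaller M is more luminous → Star 1.
L ratio = 10^(0.4 |ΔM|) = 10^0.804 = 6.368

Star 1 is more luminous, by a factor of 6.37.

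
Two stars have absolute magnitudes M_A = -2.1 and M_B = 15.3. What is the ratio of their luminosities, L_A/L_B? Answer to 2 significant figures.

L_A/L_B ≈ 9.1×10^6

ΔM = M_A − M_B = -17.4
L_A/L_B = 10^(−0.4 ΔM) = 10^6.960 = 9.120×10^6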